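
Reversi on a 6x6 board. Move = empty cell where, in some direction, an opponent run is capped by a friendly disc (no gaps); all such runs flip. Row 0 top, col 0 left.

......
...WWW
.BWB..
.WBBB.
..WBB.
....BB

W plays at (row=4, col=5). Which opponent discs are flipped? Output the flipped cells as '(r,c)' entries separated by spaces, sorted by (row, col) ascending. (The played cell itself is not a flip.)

Dir NW: opp run (3,4) (2,3), next='.' -> no flip
Dir N: first cell '.' (not opp) -> no flip
Dir NE: edge -> no flip
Dir W: opp run (4,4) (4,3) capped by W -> flip
Dir E: edge -> no flip
Dir SW: opp run (5,4), next=edge -> no flip
Dir S: opp run (5,5), next=edge -> no flip
Dir SE: edge -> no flip

Answer: (4,3) (4,4)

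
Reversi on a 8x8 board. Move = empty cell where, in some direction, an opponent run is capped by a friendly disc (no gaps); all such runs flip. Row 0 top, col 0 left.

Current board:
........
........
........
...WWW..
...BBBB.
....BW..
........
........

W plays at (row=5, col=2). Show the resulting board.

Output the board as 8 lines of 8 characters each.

Answer: ........
........
........
...WWW..
...WBBB.
..W.BW..
........
........

Derivation:
Place W at (5,2); scan 8 dirs for brackets.
Dir NW: first cell '.' (not opp) -> no flip
Dir N: first cell '.' (not opp) -> no flip
Dir NE: opp run (4,3) capped by W -> flip
Dir W: first cell '.' (not opp) -> no flip
Dir E: first cell '.' (not opp) -> no flip
Dir SW: first cell '.' (not opp) -> no flip
Dir S: first cell '.' (not opp) -> no flip
Dir SE: first cell '.' (not opp) -> no flip
All flips: (4,3)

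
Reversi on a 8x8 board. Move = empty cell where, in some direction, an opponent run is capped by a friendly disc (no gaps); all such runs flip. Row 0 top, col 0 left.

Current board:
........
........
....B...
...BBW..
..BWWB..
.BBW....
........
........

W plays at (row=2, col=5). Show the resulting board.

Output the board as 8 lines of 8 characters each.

Answer: ........
........
....BW..
...BWW..
..BWWB..
.BBW....
........
........

Derivation:
Place W at (2,5); scan 8 dirs for brackets.
Dir NW: first cell '.' (not opp) -> no flip
Dir N: first cell '.' (not opp) -> no flip
Dir NE: first cell '.' (not opp) -> no flip
Dir W: opp run (2,4), next='.' -> no flip
Dir E: first cell '.' (not opp) -> no flip
Dir SW: opp run (3,4) capped by W -> flip
Dir S: first cell 'W' (not opp) -> no flip
Dir SE: first cell '.' (not opp) -> no flip
All flips: (3,4)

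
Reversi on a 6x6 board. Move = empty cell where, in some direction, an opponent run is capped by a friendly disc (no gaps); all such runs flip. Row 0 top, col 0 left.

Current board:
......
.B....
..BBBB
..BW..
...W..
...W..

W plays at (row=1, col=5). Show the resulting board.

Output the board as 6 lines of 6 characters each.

Answer: ......
.B...W
..BBWB
..BW..
...W..
...W..

Derivation:
Place W at (1,5); scan 8 dirs for brackets.
Dir NW: first cell '.' (not opp) -> no flip
Dir N: first cell '.' (not opp) -> no flip
Dir NE: edge -> no flip
Dir W: first cell '.' (not opp) -> no flip
Dir E: edge -> no flip
Dir SW: opp run (2,4) capped by W -> flip
Dir S: opp run (2,5), next='.' -> no flip
Dir SE: edge -> no flip
All flips: (2,4)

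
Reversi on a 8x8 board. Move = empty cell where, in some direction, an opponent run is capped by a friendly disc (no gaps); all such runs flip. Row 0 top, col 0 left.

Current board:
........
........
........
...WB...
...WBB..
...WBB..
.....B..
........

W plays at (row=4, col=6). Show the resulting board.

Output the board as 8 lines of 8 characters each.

Answer: ........
........
........
...WB...
...WWWW.
...WBB..
.....B..
........

Derivation:
Place W at (4,6); scan 8 dirs for brackets.
Dir NW: first cell '.' (not opp) -> no flip
Dir N: first cell '.' (not opp) -> no flip
Dir NE: first cell '.' (not opp) -> no flip
Dir W: opp run (4,5) (4,4) capped by W -> flip
Dir E: first cell '.' (not opp) -> no flip
Dir SW: opp run (5,5), next='.' -> no flip
Dir S: first cell '.' (not opp) -> no flip
Dir SE: first cell '.' (not opp) -> no flip
All flips: (4,4) (4,5)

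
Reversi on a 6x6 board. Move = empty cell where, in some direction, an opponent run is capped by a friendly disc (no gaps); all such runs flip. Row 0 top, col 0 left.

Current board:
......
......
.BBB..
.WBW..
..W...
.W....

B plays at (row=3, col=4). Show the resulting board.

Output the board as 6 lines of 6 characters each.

Place B at (3,4); scan 8 dirs for brackets.
Dir NW: first cell 'B' (not opp) -> no flip
Dir N: first cell '.' (not opp) -> no flip
Dir NE: first cell '.' (not opp) -> no flip
Dir W: opp run (3,3) capped by B -> flip
Dir E: first cell '.' (not opp) -> no flip
Dir SW: first cell '.' (not opp) -> no flip
Dir S: first cell '.' (not opp) -> no flip
Dir SE: first cell '.' (not opp) -> no flip
All flips: (3,3)

Answer: ......
......
.BBB..
.WBBB.
..W...
.W....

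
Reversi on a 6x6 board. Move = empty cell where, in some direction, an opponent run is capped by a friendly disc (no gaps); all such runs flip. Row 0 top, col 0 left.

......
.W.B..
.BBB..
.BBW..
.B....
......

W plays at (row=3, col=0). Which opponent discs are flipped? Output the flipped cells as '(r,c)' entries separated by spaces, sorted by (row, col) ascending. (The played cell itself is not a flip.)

Answer: (3,1) (3,2)

Derivation:
Dir NW: edge -> no flip
Dir N: first cell '.' (not opp) -> no flip
Dir NE: opp run (2,1), next='.' -> no flip
Dir W: edge -> no flip
Dir E: opp run (3,1) (3,2) capped by W -> flip
Dir SW: edge -> no flip
Dir S: first cell '.' (not opp) -> no flip
Dir SE: opp run (4,1), next='.' -> no flip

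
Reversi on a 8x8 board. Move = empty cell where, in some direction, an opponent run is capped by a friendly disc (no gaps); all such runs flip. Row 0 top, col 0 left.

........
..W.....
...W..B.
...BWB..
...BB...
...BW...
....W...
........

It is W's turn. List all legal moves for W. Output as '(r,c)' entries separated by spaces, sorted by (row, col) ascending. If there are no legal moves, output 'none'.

(1,5): no bracket -> illegal
(1,6): no bracket -> illegal
(1,7): no bracket -> illegal
(2,2): no bracket -> illegal
(2,4): no bracket -> illegal
(2,5): no bracket -> illegal
(2,7): no bracket -> illegal
(3,2): flips 2 -> legal
(3,6): flips 1 -> legal
(3,7): no bracket -> illegal
(4,2): flips 1 -> legal
(4,5): no bracket -> illegal
(4,6): no bracket -> illegal
(5,2): flips 2 -> legal
(5,5): no bracket -> illegal
(6,2): no bracket -> illegal
(6,3): flips 3 -> legal

Answer: (3,2) (3,6) (4,2) (5,2) (6,3)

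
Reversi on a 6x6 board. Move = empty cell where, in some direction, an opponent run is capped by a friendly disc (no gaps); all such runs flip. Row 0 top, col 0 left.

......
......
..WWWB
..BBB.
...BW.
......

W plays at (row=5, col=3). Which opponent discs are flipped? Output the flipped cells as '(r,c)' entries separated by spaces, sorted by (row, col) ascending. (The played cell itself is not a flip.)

Dir NW: first cell '.' (not opp) -> no flip
Dir N: opp run (4,3) (3,3) capped by W -> flip
Dir NE: first cell 'W' (not opp) -> no flip
Dir W: first cell '.' (not opp) -> no flip
Dir E: first cell '.' (not opp) -> no flip
Dir SW: edge -> no flip
Dir S: edge -> no flip
Dir SE: edge -> no flip

Answer: (3,3) (4,3)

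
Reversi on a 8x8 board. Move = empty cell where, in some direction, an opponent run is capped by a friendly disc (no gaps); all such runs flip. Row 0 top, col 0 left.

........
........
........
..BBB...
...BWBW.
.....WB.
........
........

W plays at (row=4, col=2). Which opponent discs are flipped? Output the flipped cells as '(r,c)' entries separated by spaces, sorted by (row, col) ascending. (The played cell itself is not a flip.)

Dir NW: first cell '.' (not opp) -> no flip
Dir N: opp run (3,2), next='.' -> no flip
Dir NE: opp run (3,3), next='.' -> no flip
Dir W: first cell '.' (not opp) -> no flip
Dir E: opp run (4,3) capped by W -> flip
Dir SW: first cell '.' (not opp) -> no flip
Dir S: first cell '.' (not opp) -> no flip
Dir SE: first cell '.' (not opp) -> no flip

Answer: (4,3)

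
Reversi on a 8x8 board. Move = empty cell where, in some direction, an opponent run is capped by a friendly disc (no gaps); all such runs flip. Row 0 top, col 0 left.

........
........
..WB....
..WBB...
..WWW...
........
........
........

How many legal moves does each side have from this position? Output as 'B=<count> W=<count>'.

-- B to move --
(1,1): flips 1 -> legal
(1,2): no bracket -> illegal
(1,3): no bracket -> illegal
(2,1): flips 1 -> legal
(3,1): flips 1 -> legal
(3,5): no bracket -> illegal
(4,1): flips 1 -> legal
(4,5): no bracket -> illegal
(5,1): flips 1 -> legal
(5,2): flips 1 -> legal
(5,3): flips 1 -> legal
(5,4): flips 1 -> legal
(5,5): flips 1 -> legal
B mobility = 9
-- W to move --
(1,2): no bracket -> illegal
(1,3): flips 2 -> legal
(1,4): flips 1 -> legal
(2,4): flips 3 -> legal
(2,5): flips 1 -> legal
(3,5): flips 2 -> legal
(4,5): no bracket -> illegal
W mobility = 5

Answer: B=9 W=5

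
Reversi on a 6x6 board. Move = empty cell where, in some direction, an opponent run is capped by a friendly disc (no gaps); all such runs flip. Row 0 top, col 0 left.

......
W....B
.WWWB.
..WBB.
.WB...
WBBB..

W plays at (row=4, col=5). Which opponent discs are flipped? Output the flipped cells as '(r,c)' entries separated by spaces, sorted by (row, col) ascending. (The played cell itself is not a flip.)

Answer: (3,4)

Derivation:
Dir NW: opp run (3,4) capped by W -> flip
Dir N: first cell '.' (not opp) -> no flip
Dir NE: edge -> no flip
Dir W: first cell '.' (not opp) -> no flip
Dir E: edge -> no flip
Dir SW: first cell '.' (not opp) -> no flip
Dir S: first cell '.' (not opp) -> no flip
Dir SE: edge -> no flip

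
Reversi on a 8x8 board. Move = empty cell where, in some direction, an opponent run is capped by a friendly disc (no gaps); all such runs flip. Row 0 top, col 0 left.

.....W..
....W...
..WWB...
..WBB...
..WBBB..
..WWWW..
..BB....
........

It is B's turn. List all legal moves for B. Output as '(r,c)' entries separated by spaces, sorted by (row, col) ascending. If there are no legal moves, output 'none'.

Answer: (0,4) (1,1) (1,2) (1,3) (2,1) (3,1) (4,1) (5,1) (6,1) (6,4) (6,5) (6,6)

Derivation:
(0,3): no bracket -> illegal
(0,4): flips 1 -> legal
(0,6): no bracket -> illegal
(1,1): flips 1 -> legal
(1,2): flips 5 -> legal
(1,3): flips 1 -> legal
(1,5): no bracket -> illegal
(1,6): no bracket -> illegal
(2,1): flips 3 -> legal
(2,5): no bracket -> illegal
(3,1): flips 1 -> legal
(4,1): flips 2 -> legal
(4,6): no bracket -> illegal
(5,1): flips 1 -> legal
(5,6): no bracket -> illegal
(6,1): flips 1 -> legal
(6,4): flips 1 -> legal
(6,5): flips 2 -> legal
(6,6): flips 1 -> legal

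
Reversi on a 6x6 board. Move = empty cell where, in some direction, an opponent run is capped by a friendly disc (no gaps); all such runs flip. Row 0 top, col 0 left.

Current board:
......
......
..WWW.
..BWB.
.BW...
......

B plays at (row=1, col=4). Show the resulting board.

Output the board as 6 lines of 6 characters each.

Place B at (1,4); scan 8 dirs for brackets.
Dir NW: first cell '.' (not opp) -> no flip
Dir N: first cell '.' (not opp) -> no flip
Dir NE: first cell '.' (not opp) -> no flip
Dir W: first cell '.' (not opp) -> no flip
Dir E: first cell '.' (not opp) -> no flip
Dir SW: opp run (2,3) capped by B -> flip
Dir S: opp run (2,4) capped by B -> flip
Dir SE: first cell '.' (not opp) -> no flip
All flips: (2,3) (2,4)

Answer: ......
....B.
..WBB.
..BWB.
.BW...
......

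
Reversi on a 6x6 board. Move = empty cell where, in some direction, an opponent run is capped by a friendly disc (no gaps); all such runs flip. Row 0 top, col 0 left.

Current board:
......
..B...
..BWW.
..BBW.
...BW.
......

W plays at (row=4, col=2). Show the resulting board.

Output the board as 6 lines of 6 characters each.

Place W at (4,2); scan 8 dirs for brackets.
Dir NW: first cell '.' (not opp) -> no flip
Dir N: opp run (3,2) (2,2) (1,2), next='.' -> no flip
Dir NE: opp run (3,3) capped by W -> flip
Dir W: first cell '.' (not opp) -> no flip
Dir E: opp run (4,3) capped by W -> flip
Dir SW: first cell '.' (not opp) -> no flip
Dir S: first cell '.' (not opp) -> no flip
Dir SE: first cell '.' (not opp) -> no flip
All flips: (3,3) (4,3)

Answer: ......
..B...
..BWW.
..BWW.
..WWW.
......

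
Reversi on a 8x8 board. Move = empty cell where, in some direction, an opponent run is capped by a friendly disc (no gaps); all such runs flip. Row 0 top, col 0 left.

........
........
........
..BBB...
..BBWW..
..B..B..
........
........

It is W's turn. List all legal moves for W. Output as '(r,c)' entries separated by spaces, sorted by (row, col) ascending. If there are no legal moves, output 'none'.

(2,1): no bracket -> illegal
(2,2): flips 1 -> legal
(2,3): flips 1 -> legal
(2,4): flips 1 -> legal
(2,5): no bracket -> illegal
(3,1): no bracket -> illegal
(3,5): no bracket -> illegal
(4,1): flips 2 -> legal
(4,6): no bracket -> illegal
(5,1): no bracket -> illegal
(5,3): no bracket -> illegal
(5,4): no bracket -> illegal
(5,6): no bracket -> illegal
(6,1): no bracket -> illegal
(6,2): no bracket -> illegal
(6,3): no bracket -> illegal
(6,4): no bracket -> illegal
(6,5): flips 1 -> legal
(6,6): flips 1 -> legal

Answer: (2,2) (2,3) (2,4) (4,1) (6,5) (6,6)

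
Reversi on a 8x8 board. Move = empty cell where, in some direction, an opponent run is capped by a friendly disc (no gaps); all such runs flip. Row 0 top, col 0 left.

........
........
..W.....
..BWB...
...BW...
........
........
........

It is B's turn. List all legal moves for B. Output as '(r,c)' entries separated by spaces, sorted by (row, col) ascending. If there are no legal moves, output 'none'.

(1,1): no bracket -> illegal
(1,2): flips 1 -> legal
(1,3): no bracket -> illegal
(2,1): no bracket -> illegal
(2,3): flips 1 -> legal
(2,4): no bracket -> illegal
(3,1): no bracket -> illegal
(3,5): no bracket -> illegal
(4,2): no bracket -> illegal
(4,5): flips 1 -> legal
(5,3): no bracket -> illegal
(5,4): flips 1 -> legal
(5,5): no bracket -> illegal

Answer: (1,2) (2,3) (4,5) (5,4)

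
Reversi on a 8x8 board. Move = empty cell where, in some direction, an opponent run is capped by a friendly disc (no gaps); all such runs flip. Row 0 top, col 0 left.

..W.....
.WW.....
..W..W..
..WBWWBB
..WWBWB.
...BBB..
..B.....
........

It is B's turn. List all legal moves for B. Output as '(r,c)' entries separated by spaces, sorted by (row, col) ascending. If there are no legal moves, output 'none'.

(0,0): flips 2 -> legal
(0,1): no bracket -> illegal
(0,3): no bracket -> illegal
(1,0): no bracket -> illegal
(1,3): no bracket -> illegal
(1,4): flips 1 -> legal
(1,5): flips 3 -> legal
(1,6): no bracket -> illegal
(2,0): no bracket -> illegal
(2,1): flips 2 -> legal
(2,3): no bracket -> illegal
(2,4): flips 2 -> legal
(2,6): flips 1 -> legal
(3,1): flips 2 -> legal
(4,1): flips 2 -> legal
(5,1): flips 1 -> legal
(5,2): no bracket -> illegal
(5,6): no bracket -> illegal

Answer: (0,0) (1,4) (1,5) (2,1) (2,4) (2,6) (3,1) (4,1) (5,1)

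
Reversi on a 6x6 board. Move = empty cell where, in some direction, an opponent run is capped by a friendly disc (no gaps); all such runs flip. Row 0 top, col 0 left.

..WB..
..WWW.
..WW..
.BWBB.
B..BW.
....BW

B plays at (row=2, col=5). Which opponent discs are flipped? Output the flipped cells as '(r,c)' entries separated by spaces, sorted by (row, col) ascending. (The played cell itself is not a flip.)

Dir NW: opp run (1,4) capped by B -> flip
Dir N: first cell '.' (not opp) -> no flip
Dir NE: edge -> no flip
Dir W: first cell '.' (not opp) -> no flip
Dir E: edge -> no flip
Dir SW: first cell 'B' (not opp) -> no flip
Dir S: first cell '.' (not opp) -> no flip
Dir SE: edge -> no flip

Answer: (1,4)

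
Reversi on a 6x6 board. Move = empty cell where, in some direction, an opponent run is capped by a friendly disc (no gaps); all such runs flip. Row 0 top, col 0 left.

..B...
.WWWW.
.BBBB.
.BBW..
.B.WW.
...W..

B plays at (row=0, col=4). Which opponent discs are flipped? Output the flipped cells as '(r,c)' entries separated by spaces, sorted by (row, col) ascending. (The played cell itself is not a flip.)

Answer: (1,3) (1,4)

Derivation:
Dir NW: edge -> no flip
Dir N: edge -> no flip
Dir NE: edge -> no flip
Dir W: first cell '.' (not opp) -> no flip
Dir E: first cell '.' (not opp) -> no flip
Dir SW: opp run (1,3) capped by B -> flip
Dir S: opp run (1,4) capped by B -> flip
Dir SE: first cell '.' (not opp) -> no flip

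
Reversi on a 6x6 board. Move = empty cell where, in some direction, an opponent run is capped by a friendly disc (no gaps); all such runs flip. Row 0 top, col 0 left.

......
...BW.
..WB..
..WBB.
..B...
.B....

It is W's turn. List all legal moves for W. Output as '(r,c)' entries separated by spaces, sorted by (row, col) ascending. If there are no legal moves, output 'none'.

Answer: (0,4) (1,2) (2,4) (3,5) (4,4) (5,2)

Derivation:
(0,2): no bracket -> illegal
(0,3): no bracket -> illegal
(0,4): flips 1 -> legal
(1,2): flips 1 -> legal
(2,4): flips 1 -> legal
(2,5): no bracket -> illegal
(3,1): no bracket -> illegal
(3,5): flips 2 -> legal
(4,0): no bracket -> illegal
(4,1): no bracket -> illegal
(4,3): no bracket -> illegal
(4,4): flips 1 -> legal
(4,5): no bracket -> illegal
(5,0): no bracket -> illegal
(5,2): flips 1 -> legal
(5,3): no bracket -> illegal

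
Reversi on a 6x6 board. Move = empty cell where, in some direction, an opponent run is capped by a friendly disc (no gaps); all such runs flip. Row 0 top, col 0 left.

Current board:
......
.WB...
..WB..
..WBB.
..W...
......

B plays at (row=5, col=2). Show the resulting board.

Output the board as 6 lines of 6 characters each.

Answer: ......
.WB...
..BB..
..BBB.
..B...
..B...

Derivation:
Place B at (5,2); scan 8 dirs for brackets.
Dir NW: first cell '.' (not opp) -> no flip
Dir N: opp run (4,2) (3,2) (2,2) capped by B -> flip
Dir NE: first cell '.' (not opp) -> no flip
Dir W: first cell '.' (not opp) -> no flip
Dir E: first cell '.' (not opp) -> no flip
Dir SW: edge -> no flip
Dir S: edge -> no flip
Dir SE: edge -> no flip
All flips: (2,2) (3,2) (4,2)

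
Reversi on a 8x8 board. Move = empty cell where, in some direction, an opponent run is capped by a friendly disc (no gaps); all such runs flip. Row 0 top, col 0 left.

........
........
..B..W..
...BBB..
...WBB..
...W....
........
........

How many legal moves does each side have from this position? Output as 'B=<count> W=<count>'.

Answer: B=6 W=4

Derivation:
-- B to move --
(1,4): no bracket -> illegal
(1,5): flips 1 -> legal
(1,6): flips 1 -> legal
(2,4): no bracket -> illegal
(2,6): no bracket -> illegal
(3,2): no bracket -> illegal
(3,6): no bracket -> illegal
(4,2): flips 1 -> legal
(5,2): flips 1 -> legal
(5,4): no bracket -> illegal
(6,2): flips 1 -> legal
(6,3): flips 2 -> legal
(6,4): no bracket -> illegal
B mobility = 6
-- W to move --
(1,1): no bracket -> illegal
(1,2): no bracket -> illegal
(1,3): no bracket -> illegal
(2,1): no bracket -> illegal
(2,3): flips 1 -> legal
(2,4): no bracket -> illegal
(2,6): flips 2 -> legal
(3,1): no bracket -> illegal
(3,2): no bracket -> illegal
(3,6): no bracket -> illegal
(4,2): no bracket -> illegal
(4,6): flips 2 -> legal
(5,4): no bracket -> illegal
(5,5): flips 2 -> legal
(5,6): no bracket -> illegal
W mobility = 4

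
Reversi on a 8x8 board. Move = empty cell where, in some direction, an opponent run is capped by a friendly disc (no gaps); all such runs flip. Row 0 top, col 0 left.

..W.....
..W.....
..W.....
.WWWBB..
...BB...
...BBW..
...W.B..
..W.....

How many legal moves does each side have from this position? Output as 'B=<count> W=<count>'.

Answer: B=8 W=5

Derivation:
-- B to move --
(0,1): no bracket -> illegal
(0,3): no bracket -> illegal
(1,1): flips 2 -> legal
(1,3): no bracket -> illegal
(2,0): no bracket -> illegal
(2,1): flips 1 -> legal
(2,3): flips 1 -> legal
(2,4): no bracket -> illegal
(3,0): flips 3 -> legal
(4,0): no bracket -> illegal
(4,1): no bracket -> illegal
(4,2): no bracket -> illegal
(4,5): flips 1 -> legal
(4,6): no bracket -> illegal
(5,2): no bracket -> illegal
(5,6): flips 1 -> legal
(6,1): no bracket -> illegal
(6,2): no bracket -> illegal
(6,4): no bracket -> illegal
(6,6): flips 1 -> legal
(7,1): no bracket -> illegal
(7,3): flips 1 -> legal
(7,4): no bracket -> illegal
B mobility = 8
-- W to move --
(2,3): no bracket -> illegal
(2,4): no bracket -> illegal
(2,5): no bracket -> illegal
(2,6): no bracket -> illegal
(3,6): flips 2 -> legal
(4,2): no bracket -> illegal
(4,5): flips 1 -> legal
(4,6): no bracket -> illegal
(5,2): flips 2 -> legal
(5,6): no bracket -> illegal
(6,2): no bracket -> illegal
(6,4): no bracket -> illegal
(6,6): no bracket -> illegal
(7,4): no bracket -> illegal
(7,5): flips 1 -> legal
(7,6): flips 3 -> legal
W mobility = 5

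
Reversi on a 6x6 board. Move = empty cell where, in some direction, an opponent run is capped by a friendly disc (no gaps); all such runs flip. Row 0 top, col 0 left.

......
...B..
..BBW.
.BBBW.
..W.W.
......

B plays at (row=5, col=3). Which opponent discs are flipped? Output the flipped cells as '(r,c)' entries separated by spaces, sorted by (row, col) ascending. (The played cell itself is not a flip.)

Answer: (4,2)

Derivation:
Dir NW: opp run (4,2) capped by B -> flip
Dir N: first cell '.' (not opp) -> no flip
Dir NE: opp run (4,4), next='.' -> no flip
Dir W: first cell '.' (not opp) -> no flip
Dir E: first cell '.' (not opp) -> no flip
Dir SW: edge -> no flip
Dir S: edge -> no flip
Dir SE: edge -> no flip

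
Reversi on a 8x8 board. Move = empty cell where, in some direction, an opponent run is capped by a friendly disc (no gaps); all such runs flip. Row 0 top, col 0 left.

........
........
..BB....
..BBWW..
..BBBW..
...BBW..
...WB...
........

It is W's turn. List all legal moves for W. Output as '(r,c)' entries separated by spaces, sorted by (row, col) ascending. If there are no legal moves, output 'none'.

Answer: (1,1) (1,2) (1,3) (3,1) (4,1) (5,2) (6,2) (6,5) (7,3) (7,4)

Derivation:
(1,1): flips 3 -> legal
(1,2): flips 1 -> legal
(1,3): flips 4 -> legal
(1,4): no bracket -> illegal
(2,1): no bracket -> illegal
(2,4): no bracket -> illegal
(3,1): flips 2 -> legal
(4,1): flips 3 -> legal
(5,1): no bracket -> illegal
(5,2): flips 3 -> legal
(6,2): flips 2 -> legal
(6,5): flips 1 -> legal
(7,3): flips 1 -> legal
(7,4): flips 3 -> legal
(7,5): no bracket -> illegal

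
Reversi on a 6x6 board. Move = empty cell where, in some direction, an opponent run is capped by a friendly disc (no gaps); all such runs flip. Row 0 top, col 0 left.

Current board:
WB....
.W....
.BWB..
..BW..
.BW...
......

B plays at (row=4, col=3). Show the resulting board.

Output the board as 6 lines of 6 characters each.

Answer: WB....
.W....
.BWB..
..BB..
.BBB..
......

Derivation:
Place B at (4,3); scan 8 dirs for brackets.
Dir NW: first cell 'B' (not opp) -> no flip
Dir N: opp run (3,3) capped by B -> flip
Dir NE: first cell '.' (not opp) -> no flip
Dir W: opp run (4,2) capped by B -> flip
Dir E: first cell '.' (not opp) -> no flip
Dir SW: first cell '.' (not opp) -> no flip
Dir S: first cell '.' (not opp) -> no flip
Dir SE: first cell '.' (not opp) -> no flip
All flips: (3,3) (4,2)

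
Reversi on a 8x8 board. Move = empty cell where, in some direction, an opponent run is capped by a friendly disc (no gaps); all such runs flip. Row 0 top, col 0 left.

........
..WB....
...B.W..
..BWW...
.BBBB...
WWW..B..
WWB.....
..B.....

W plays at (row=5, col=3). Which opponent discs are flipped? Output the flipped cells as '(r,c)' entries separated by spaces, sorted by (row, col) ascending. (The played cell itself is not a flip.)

Answer: (4,3)

Derivation:
Dir NW: opp run (4,2), next='.' -> no flip
Dir N: opp run (4,3) capped by W -> flip
Dir NE: opp run (4,4), next='.' -> no flip
Dir W: first cell 'W' (not opp) -> no flip
Dir E: first cell '.' (not opp) -> no flip
Dir SW: opp run (6,2), next='.' -> no flip
Dir S: first cell '.' (not opp) -> no flip
Dir SE: first cell '.' (not opp) -> no flip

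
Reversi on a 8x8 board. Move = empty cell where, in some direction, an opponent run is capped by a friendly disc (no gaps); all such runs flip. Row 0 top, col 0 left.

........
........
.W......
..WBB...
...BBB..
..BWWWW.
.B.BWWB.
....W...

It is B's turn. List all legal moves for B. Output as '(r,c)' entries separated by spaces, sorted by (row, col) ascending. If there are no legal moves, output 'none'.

(1,0): flips 2 -> legal
(1,1): no bracket -> illegal
(1,2): no bracket -> illegal
(2,0): no bracket -> illegal
(2,2): no bracket -> illegal
(2,3): no bracket -> illegal
(3,0): no bracket -> illegal
(3,1): flips 1 -> legal
(4,1): no bracket -> illegal
(4,2): no bracket -> illegal
(4,6): flips 1 -> legal
(4,7): no bracket -> illegal
(5,7): flips 4 -> legal
(6,2): flips 1 -> legal
(6,7): flips 1 -> legal
(7,3): no bracket -> illegal
(7,5): flips 2 -> legal
(7,6): flips 2 -> legal

Answer: (1,0) (3,1) (4,6) (5,7) (6,2) (6,7) (7,5) (7,6)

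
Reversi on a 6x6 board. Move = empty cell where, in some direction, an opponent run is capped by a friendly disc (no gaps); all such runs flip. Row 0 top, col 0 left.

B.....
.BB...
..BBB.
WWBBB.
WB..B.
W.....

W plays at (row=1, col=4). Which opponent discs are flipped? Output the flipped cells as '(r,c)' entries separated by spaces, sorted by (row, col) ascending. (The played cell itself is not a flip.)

Dir NW: first cell '.' (not opp) -> no flip
Dir N: first cell '.' (not opp) -> no flip
Dir NE: first cell '.' (not opp) -> no flip
Dir W: first cell '.' (not opp) -> no flip
Dir E: first cell '.' (not opp) -> no flip
Dir SW: opp run (2,3) (3,2) (4,1) capped by W -> flip
Dir S: opp run (2,4) (3,4) (4,4), next='.' -> no flip
Dir SE: first cell '.' (not opp) -> no flip

Answer: (2,3) (3,2) (4,1)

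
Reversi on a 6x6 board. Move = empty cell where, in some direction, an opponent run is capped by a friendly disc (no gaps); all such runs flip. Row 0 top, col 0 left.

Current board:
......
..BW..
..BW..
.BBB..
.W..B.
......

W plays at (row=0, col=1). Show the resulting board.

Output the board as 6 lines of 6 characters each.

Answer: .W....
..WW..
..BW..
.BBB..
.W..B.
......

Derivation:
Place W at (0,1); scan 8 dirs for brackets.
Dir NW: edge -> no flip
Dir N: edge -> no flip
Dir NE: edge -> no flip
Dir W: first cell '.' (not opp) -> no flip
Dir E: first cell '.' (not opp) -> no flip
Dir SW: first cell '.' (not opp) -> no flip
Dir S: first cell '.' (not opp) -> no flip
Dir SE: opp run (1,2) capped by W -> flip
All flips: (1,2)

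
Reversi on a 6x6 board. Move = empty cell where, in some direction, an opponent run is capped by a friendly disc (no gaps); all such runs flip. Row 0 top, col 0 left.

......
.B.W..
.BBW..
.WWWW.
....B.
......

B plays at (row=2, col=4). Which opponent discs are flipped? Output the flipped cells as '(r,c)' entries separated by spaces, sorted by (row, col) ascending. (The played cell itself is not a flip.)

Answer: (2,3) (3,4)

Derivation:
Dir NW: opp run (1,3), next='.' -> no flip
Dir N: first cell '.' (not opp) -> no flip
Dir NE: first cell '.' (not opp) -> no flip
Dir W: opp run (2,3) capped by B -> flip
Dir E: first cell '.' (not opp) -> no flip
Dir SW: opp run (3,3), next='.' -> no flip
Dir S: opp run (3,4) capped by B -> flip
Dir SE: first cell '.' (not opp) -> no flip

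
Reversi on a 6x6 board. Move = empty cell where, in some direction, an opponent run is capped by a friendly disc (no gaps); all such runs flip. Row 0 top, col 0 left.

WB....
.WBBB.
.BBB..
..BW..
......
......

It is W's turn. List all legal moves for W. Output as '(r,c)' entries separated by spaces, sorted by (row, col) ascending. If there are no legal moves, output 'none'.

Answer: (0,2) (0,3) (1,5) (3,1)

Derivation:
(0,2): flips 1 -> legal
(0,3): flips 2 -> legal
(0,4): no bracket -> illegal
(0,5): no bracket -> illegal
(1,0): no bracket -> illegal
(1,5): flips 3 -> legal
(2,0): no bracket -> illegal
(2,4): no bracket -> illegal
(2,5): no bracket -> illegal
(3,0): no bracket -> illegal
(3,1): flips 2 -> legal
(3,4): no bracket -> illegal
(4,1): no bracket -> illegal
(4,2): no bracket -> illegal
(4,3): no bracket -> illegal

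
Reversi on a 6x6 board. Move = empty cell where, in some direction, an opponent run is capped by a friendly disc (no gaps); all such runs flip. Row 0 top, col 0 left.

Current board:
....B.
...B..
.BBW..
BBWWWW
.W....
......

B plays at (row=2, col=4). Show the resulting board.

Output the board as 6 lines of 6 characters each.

Place B at (2,4); scan 8 dirs for brackets.
Dir NW: first cell 'B' (not opp) -> no flip
Dir N: first cell '.' (not opp) -> no flip
Dir NE: first cell '.' (not opp) -> no flip
Dir W: opp run (2,3) capped by B -> flip
Dir E: first cell '.' (not opp) -> no flip
Dir SW: opp run (3,3), next='.' -> no flip
Dir S: opp run (3,4), next='.' -> no flip
Dir SE: opp run (3,5), next=edge -> no flip
All flips: (2,3)

Answer: ....B.
...B..
.BBBB.
BBWWWW
.W....
......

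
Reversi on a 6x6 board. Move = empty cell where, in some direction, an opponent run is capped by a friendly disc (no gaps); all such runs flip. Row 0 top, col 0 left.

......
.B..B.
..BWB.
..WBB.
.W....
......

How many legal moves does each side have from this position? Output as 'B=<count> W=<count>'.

-- B to move --
(1,2): flips 1 -> legal
(1,3): flips 1 -> legal
(2,1): no bracket -> illegal
(3,0): no bracket -> illegal
(3,1): flips 1 -> legal
(4,0): no bracket -> illegal
(4,2): flips 1 -> legal
(4,3): no bracket -> illegal
(5,0): flips 3 -> legal
(5,1): no bracket -> illegal
(5,2): no bracket -> illegal
B mobility = 5
-- W to move --
(0,0): no bracket -> illegal
(0,1): no bracket -> illegal
(0,2): no bracket -> illegal
(0,3): no bracket -> illegal
(0,4): no bracket -> illegal
(0,5): flips 1 -> legal
(1,0): no bracket -> illegal
(1,2): flips 1 -> legal
(1,3): no bracket -> illegal
(1,5): no bracket -> illegal
(2,0): no bracket -> illegal
(2,1): flips 1 -> legal
(2,5): flips 1 -> legal
(3,1): no bracket -> illegal
(3,5): flips 2 -> legal
(4,2): no bracket -> illegal
(4,3): flips 1 -> legal
(4,4): no bracket -> illegal
(4,5): flips 1 -> legal
W mobility = 7

Answer: B=5 W=7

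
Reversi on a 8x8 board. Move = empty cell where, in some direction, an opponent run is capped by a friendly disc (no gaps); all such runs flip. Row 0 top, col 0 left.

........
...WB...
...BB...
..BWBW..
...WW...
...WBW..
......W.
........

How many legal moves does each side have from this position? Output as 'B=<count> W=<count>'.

Answer: B=9 W=7

Derivation:
-- B to move --
(0,2): flips 1 -> legal
(0,3): flips 1 -> legal
(0,4): no bracket -> illegal
(1,2): flips 1 -> legal
(2,2): no bracket -> illegal
(2,5): no bracket -> illegal
(2,6): no bracket -> illegal
(3,6): flips 1 -> legal
(4,2): flips 1 -> legal
(4,5): no bracket -> illegal
(4,6): flips 1 -> legal
(5,2): flips 2 -> legal
(5,6): flips 1 -> legal
(5,7): no bracket -> illegal
(6,2): no bracket -> illegal
(6,3): flips 3 -> legal
(6,4): no bracket -> illegal
(6,5): no bracket -> illegal
(6,7): no bracket -> illegal
(7,5): no bracket -> illegal
(7,6): no bracket -> illegal
(7,7): no bracket -> illegal
B mobility = 9
-- W to move --
(0,3): no bracket -> illegal
(0,4): flips 3 -> legal
(0,5): no bracket -> illegal
(1,2): no bracket -> illegal
(1,5): flips 2 -> legal
(2,1): flips 1 -> legal
(2,2): no bracket -> illegal
(2,5): flips 1 -> legal
(3,1): flips 1 -> legal
(4,1): no bracket -> illegal
(4,2): no bracket -> illegal
(4,5): no bracket -> illegal
(6,3): no bracket -> illegal
(6,4): flips 1 -> legal
(6,5): flips 1 -> legal
W mobility = 7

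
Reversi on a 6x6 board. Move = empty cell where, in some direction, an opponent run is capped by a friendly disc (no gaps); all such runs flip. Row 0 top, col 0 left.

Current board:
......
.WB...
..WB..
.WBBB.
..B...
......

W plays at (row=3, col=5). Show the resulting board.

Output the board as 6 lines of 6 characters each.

Place W at (3,5); scan 8 dirs for brackets.
Dir NW: first cell '.' (not opp) -> no flip
Dir N: first cell '.' (not opp) -> no flip
Dir NE: edge -> no flip
Dir W: opp run (3,4) (3,3) (3,2) capped by W -> flip
Dir E: edge -> no flip
Dir SW: first cell '.' (not opp) -> no flip
Dir S: first cell '.' (not opp) -> no flip
Dir SE: edge -> no flip
All flips: (3,2) (3,3) (3,4)

Answer: ......
.WB...
..WB..
.WWWWW
..B...
......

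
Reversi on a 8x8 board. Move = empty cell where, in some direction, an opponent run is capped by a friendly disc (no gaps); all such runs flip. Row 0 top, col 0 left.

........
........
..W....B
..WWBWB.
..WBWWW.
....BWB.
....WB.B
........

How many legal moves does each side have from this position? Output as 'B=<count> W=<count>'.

Answer: B=8 W=10

Derivation:
-- B to move --
(1,1): no bracket -> illegal
(1,2): no bracket -> illegal
(1,3): no bracket -> illegal
(2,1): flips 1 -> legal
(2,3): flips 1 -> legal
(2,4): no bracket -> illegal
(2,5): flips 3 -> legal
(2,6): no bracket -> illegal
(3,1): flips 2 -> legal
(3,7): no bracket -> illegal
(4,1): flips 1 -> legal
(4,7): flips 3 -> legal
(5,1): no bracket -> illegal
(5,2): no bracket -> illegal
(5,3): no bracket -> illegal
(5,7): no bracket -> illegal
(6,3): flips 1 -> legal
(6,6): no bracket -> illegal
(7,3): no bracket -> illegal
(7,4): flips 1 -> legal
(7,5): no bracket -> illegal
B mobility = 8
-- W to move --
(1,6): no bracket -> illegal
(1,7): no bracket -> illegal
(2,3): flips 1 -> legal
(2,4): flips 1 -> legal
(2,5): no bracket -> illegal
(2,6): flips 1 -> legal
(3,7): flips 1 -> legal
(4,7): no bracket -> illegal
(5,2): no bracket -> illegal
(5,3): flips 2 -> legal
(5,7): flips 1 -> legal
(6,3): flips 1 -> legal
(6,6): flips 2 -> legal
(7,4): no bracket -> illegal
(7,5): flips 1 -> legal
(7,6): flips 3 -> legal
(7,7): no bracket -> illegal
W mobility = 10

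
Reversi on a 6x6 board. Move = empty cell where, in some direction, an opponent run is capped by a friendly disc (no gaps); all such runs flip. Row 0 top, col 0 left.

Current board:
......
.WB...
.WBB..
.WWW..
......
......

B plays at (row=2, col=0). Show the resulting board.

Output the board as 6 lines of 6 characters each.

Place B at (2,0); scan 8 dirs for brackets.
Dir NW: edge -> no flip
Dir N: first cell '.' (not opp) -> no flip
Dir NE: opp run (1,1), next='.' -> no flip
Dir W: edge -> no flip
Dir E: opp run (2,1) capped by B -> flip
Dir SW: edge -> no flip
Dir S: first cell '.' (not opp) -> no flip
Dir SE: opp run (3,1), next='.' -> no flip
All flips: (2,1)

Answer: ......
.WB...
BBBB..
.WWW..
......
......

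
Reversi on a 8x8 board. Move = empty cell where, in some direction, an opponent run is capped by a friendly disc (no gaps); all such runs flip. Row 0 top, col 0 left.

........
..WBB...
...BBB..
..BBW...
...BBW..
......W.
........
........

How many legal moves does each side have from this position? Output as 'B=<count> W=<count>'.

Answer: B=5 W=7

Derivation:
-- B to move --
(0,1): flips 1 -> legal
(0,2): no bracket -> illegal
(0,3): no bracket -> illegal
(1,1): flips 1 -> legal
(2,1): no bracket -> illegal
(2,2): no bracket -> illegal
(3,5): flips 1 -> legal
(3,6): no bracket -> illegal
(4,6): flips 1 -> legal
(4,7): no bracket -> illegal
(5,4): no bracket -> illegal
(5,5): no bracket -> illegal
(5,7): no bracket -> illegal
(6,5): no bracket -> illegal
(6,6): no bracket -> illegal
(6,7): flips 3 -> legal
B mobility = 5
-- W to move --
(0,2): no bracket -> illegal
(0,3): no bracket -> illegal
(0,4): flips 2 -> legal
(0,5): no bracket -> illegal
(1,5): flips 2 -> legal
(1,6): flips 1 -> legal
(2,1): no bracket -> illegal
(2,2): no bracket -> illegal
(2,6): no bracket -> illegal
(3,1): flips 2 -> legal
(3,5): no bracket -> illegal
(3,6): no bracket -> illegal
(4,1): no bracket -> illegal
(4,2): flips 2 -> legal
(5,2): flips 1 -> legal
(5,3): no bracket -> illegal
(5,4): flips 1 -> legal
(5,5): no bracket -> illegal
W mobility = 7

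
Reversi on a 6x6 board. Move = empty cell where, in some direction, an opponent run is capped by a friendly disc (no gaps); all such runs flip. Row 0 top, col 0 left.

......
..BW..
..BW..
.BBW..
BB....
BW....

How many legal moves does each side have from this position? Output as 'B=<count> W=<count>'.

-- B to move --
(0,2): no bracket -> illegal
(0,3): no bracket -> illegal
(0,4): flips 1 -> legal
(1,4): flips 2 -> legal
(2,4): flips 1 -> legal
(3,4): flips 2 -> legal
(4,2): no bracket -> illegal
(4,3): no bracket -> illegal
(4,4): flips 1 -> legal
(5,2): flips 1 -> legal
B mobility = 6
-- W to move --
(0,1): flips 1 -> legal
(0,2): no bracket -> illegal
(0,3): no bracket -> illegal
(1,1): flips 2 -> legal
(2,0): no bracket -> illegal
(2,1): flips 3 -> legal
(3,0): flips 2 -> legal
(4,2): no bracket -> illegal
(4,3): no bracket -> illegal
(5,2): no bracket -> illegal
W mobility = 4

Answer: B=6 W=4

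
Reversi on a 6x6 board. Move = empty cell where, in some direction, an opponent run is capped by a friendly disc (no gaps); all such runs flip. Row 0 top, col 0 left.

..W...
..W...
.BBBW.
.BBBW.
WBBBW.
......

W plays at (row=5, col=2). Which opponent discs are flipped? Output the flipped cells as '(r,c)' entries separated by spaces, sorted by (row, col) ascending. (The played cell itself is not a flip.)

Dir NW: opp run (4,1), next='.' -> no flip
Dir N: opp run (4,2) (3,2) (2,2) capped by W -> flip
Dir NE: opp run (4,3) capped by W -> flip
Dir W: first cell '.' (not opp) -> no flip
Dir E: first cell '.' (not opp) -> no flip
Dir SW: edge -> no flip
Dir S: edge -> no flip
Dir SE: edge -> no flip

Answer: (2,2) (3,2) (4,2) (4,3)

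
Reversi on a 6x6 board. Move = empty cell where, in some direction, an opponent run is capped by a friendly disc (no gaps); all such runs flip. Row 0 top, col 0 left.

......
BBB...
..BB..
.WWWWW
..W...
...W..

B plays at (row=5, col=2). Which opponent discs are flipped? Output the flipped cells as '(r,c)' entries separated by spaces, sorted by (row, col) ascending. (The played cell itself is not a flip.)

Dir NW: first cell '.' (not opp) -> no flip
Dir N: opp run (4,2) (3,2) capped by B -> flip
Dir NE: first cell '.' (not opp) -> no flip
Dir W: first cell '.' (not opp) -> no flip
Dir E: opp run (5,3), next='.' -> no flip
Dir SW: edge -> no flip
Dir S: edge -> no flip
Dir SE: edge -> no flip

Answer: (3,2) (4,2)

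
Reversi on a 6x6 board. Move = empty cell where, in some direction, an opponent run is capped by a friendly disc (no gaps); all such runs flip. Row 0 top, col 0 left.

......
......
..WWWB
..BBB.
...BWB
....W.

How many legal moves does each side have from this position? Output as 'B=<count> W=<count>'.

Answer: B=7 W=4

Derivation:
-- B to move --
(1,1): flips 1 -> legal
(1,2): flips 2 -> legal
(1,3): flips 1 -> legal
(1,4): flips 2 -> legal
(1,5): flips 1 -> legal
(2,1): flips 3 -> legal
(3,1): no bracket -> illegal
(3,5): no bracket -> illegal
(5,3): no bracket -> illegal
(5,5): flips 1 -> legal
B mobility = 7
-- W to move --
(1,4): no bracket -> illegal
(1,5): no bracket -> illegal
(2,1): flips 2 -> legal
(3,1): no bracket -> illegal
(3,5): no bracket -> illegal
(4,1): flips 1 -> legal
(4,2): flips 3 -> legal
(5,2): no bracket -> illegal
(5,3): flips 2 -> legal
(5,5): no bracket -> illegal
W mobility = 4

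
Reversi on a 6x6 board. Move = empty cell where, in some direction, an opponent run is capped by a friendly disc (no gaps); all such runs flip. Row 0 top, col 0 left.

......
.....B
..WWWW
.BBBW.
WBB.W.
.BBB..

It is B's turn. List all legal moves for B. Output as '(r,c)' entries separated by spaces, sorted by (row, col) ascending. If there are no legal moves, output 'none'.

Answer: (1,1) (1,2) (1,3) (1,4) (3,5) (5,5)

Derivation:
(1,1): flips 1 -> legal
(1,2): flips 1 -> legal
(1,3): flips 2 -> legal
(1,4): flips 1 -> legal
(2,1): no bracket -> illegal
(3,0): no bracket -> illegal
(3,5): flips 3 -> legal
(4,3): no bracket -> illegal
(4,5): no bracket -> illegal
(5,0): no bracket -> illegal
(5,4): no bracket -> illegal
(5,5): flips 1 -> legal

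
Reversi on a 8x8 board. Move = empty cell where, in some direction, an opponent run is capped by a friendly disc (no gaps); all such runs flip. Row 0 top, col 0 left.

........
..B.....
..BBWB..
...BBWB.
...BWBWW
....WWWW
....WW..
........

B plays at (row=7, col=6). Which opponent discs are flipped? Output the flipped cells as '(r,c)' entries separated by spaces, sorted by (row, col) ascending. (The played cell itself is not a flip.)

Answer: (5,4) (6,5)

Derivation:
Dir NW: opp run (6,5) (5,4) capped by B -> flip
Dir N: first cell '.' (not opp) -> no flip
Dir NE: first cell '.' (not opp) -> no flip
Dir W: first cell '.' (not opp) -> no flip
Dir E: first cell '.' (not opp) -> no flip
Dir SW: edge -> no flip
Dir S: edge -> no flip
Dir SE: edge -> no flip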